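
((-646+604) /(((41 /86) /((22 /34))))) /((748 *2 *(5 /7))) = -6321 /118490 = -0.05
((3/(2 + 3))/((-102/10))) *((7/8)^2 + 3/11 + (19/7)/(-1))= 8259/83776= 0.10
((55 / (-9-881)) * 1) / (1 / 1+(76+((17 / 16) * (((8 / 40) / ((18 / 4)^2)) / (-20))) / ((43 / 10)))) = -766260 / 954758447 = -0.00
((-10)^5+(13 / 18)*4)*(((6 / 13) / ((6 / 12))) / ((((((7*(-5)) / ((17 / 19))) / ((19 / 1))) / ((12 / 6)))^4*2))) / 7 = -2405335310528 / 409670625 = -5871.39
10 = 10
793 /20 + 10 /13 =40.42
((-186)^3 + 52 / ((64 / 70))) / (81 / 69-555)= 1184003039 / 101904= 11618.81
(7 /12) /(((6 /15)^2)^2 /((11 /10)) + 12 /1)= 9625 /198384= 0.05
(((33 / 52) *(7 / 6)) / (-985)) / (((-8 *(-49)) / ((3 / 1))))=-33 / 5736640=-0.00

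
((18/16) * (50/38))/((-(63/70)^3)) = -3125/1539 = -2.03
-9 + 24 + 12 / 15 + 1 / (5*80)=15.80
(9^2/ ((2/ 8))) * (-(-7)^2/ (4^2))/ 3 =-1323/ 4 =-330.75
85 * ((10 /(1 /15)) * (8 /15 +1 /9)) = 8216.67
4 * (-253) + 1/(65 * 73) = -4801939/4745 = -1012.00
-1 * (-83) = 83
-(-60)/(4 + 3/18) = 72/5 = 14.40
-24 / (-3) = 8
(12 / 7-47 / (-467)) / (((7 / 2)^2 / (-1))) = -23732 / 160181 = -0.15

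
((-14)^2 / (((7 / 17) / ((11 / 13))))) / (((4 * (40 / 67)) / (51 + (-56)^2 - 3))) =34905794 / 65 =537012.22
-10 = -10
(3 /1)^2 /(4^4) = 9 /256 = 0.04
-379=-379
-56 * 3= -168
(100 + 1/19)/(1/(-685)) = -1302185/19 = -68536.05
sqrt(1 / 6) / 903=sqrt(6) / 5418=0.00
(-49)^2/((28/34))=5831/2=2915.50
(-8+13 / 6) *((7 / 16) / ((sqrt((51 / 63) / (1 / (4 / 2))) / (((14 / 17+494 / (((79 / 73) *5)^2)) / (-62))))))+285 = 191660609 *sqrt(714) / 8946099040+285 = 285.57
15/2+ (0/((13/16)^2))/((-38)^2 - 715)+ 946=1907/2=953.50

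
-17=-17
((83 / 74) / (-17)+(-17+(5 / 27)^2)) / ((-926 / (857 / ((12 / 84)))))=93701086549 / 849217932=110.34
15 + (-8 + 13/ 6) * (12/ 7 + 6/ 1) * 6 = -255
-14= -14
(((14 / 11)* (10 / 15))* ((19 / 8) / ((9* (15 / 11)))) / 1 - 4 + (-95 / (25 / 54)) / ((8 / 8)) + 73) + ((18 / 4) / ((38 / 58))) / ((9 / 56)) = -1435871 / 15390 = -93.30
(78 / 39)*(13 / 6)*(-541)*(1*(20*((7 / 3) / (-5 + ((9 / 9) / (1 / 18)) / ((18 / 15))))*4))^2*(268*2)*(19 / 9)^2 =-4267648706048 / 2187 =-1951371150.46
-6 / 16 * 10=-15 / 4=-3.75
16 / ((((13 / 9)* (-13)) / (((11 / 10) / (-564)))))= 66 / 39715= 0.00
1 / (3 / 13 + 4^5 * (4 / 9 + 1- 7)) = -117 / 665573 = -0.00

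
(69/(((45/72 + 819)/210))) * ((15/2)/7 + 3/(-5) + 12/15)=147384/6557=22.48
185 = 185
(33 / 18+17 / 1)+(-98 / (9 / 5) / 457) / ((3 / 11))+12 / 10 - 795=-95677037 / 123390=-775.40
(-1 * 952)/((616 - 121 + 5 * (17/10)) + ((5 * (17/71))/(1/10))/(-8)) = -38624/20367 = -1.90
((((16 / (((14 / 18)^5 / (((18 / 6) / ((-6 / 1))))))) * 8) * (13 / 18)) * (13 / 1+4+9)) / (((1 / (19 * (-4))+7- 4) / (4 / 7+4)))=-172583903232 / 26706323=-6462.29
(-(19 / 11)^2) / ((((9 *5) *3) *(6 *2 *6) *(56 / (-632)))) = 0.00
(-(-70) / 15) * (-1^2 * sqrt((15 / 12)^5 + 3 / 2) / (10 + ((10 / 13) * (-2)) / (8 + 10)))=-273 * sqrt(4661) / 18560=-1.00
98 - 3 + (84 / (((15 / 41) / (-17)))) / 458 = 86.48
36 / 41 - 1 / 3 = 67 / 123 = 0.54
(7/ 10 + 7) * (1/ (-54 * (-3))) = 77/ 1620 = 0.05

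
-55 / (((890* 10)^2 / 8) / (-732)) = 4026 / 990125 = 0.00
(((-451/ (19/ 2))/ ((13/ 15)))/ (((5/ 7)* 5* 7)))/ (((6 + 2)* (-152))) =1353/ 750880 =0.00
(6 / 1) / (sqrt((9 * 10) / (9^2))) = 9 * sqrt(10) / 5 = 5.69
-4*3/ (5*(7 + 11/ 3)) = -9/ 40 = -0.22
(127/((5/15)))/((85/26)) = 116.54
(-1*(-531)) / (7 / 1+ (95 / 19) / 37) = 6549 / 88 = 74.42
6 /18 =0.33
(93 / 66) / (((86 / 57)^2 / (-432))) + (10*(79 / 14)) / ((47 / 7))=-247590917 / 955933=-259.00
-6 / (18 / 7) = -7 / 3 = -2.33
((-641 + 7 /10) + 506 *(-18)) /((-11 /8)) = 389932 /55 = 7089.67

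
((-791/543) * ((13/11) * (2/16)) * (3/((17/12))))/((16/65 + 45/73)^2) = -0.61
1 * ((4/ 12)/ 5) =1/ 15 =0.07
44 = 44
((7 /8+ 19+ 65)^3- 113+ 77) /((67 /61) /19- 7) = -362799923713 /4119552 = -88067.81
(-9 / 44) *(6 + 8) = -2.86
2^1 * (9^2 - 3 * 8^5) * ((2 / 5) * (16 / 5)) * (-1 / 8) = 785784 / 25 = 31431.36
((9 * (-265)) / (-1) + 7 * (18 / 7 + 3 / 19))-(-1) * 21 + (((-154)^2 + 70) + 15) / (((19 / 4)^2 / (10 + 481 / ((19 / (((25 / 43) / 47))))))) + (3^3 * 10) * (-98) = -182363799963 / 13862039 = -13155.63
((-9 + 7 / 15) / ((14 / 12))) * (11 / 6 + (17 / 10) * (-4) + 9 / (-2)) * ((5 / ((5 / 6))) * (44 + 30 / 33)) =35915776 / 1925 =18657.55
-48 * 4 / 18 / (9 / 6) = -64 / 9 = -7.11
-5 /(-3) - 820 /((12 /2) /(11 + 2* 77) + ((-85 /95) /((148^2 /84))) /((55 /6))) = -7038061735 /308919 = -22782.87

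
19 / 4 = 4.75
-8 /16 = -1 /2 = -0.50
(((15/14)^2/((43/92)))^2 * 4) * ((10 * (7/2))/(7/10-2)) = -5356125000/8244691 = -649.65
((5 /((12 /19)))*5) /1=475 /12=39.58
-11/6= -1.83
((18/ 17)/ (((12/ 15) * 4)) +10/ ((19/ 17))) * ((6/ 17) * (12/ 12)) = 71925/ 21964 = 3.27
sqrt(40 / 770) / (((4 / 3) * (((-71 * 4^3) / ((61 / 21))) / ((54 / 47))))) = -1647 * sqrt(77) / 115113152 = -0.00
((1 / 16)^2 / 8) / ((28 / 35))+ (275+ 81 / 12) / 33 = 2308261 / 270336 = 8.54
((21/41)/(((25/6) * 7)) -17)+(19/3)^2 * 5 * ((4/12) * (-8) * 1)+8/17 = -259385413/470475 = -551.33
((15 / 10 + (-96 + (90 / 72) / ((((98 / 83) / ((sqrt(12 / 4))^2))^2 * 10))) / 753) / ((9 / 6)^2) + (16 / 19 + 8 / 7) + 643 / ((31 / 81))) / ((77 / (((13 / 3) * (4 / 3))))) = 559064236400891 / 4427788990086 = 126.26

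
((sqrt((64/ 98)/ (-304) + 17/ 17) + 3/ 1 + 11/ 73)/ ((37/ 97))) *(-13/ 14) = -145015/ 18907 - 1261 *sqrt(17651)/ 68894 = -10.10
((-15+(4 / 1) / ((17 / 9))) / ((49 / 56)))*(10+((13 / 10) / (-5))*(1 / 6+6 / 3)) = -413326 / 2975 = -138.93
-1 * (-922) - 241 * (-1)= 1163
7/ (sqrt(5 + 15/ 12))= 2.80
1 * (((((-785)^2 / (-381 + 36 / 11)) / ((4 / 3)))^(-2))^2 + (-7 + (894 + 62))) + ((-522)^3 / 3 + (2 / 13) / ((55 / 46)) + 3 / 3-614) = -2081989356096210179818204994958852 / 43912820199210221163458125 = -47411879.87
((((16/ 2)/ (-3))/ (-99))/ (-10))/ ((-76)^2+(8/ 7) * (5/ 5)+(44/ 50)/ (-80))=-5600/ 12010657131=-0.00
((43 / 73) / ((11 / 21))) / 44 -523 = -18477733 / 35332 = -522.97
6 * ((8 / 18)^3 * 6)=256 / 81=3.16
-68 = -68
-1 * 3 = -3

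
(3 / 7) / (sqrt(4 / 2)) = 3 * sqrt(2) / 14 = 0.30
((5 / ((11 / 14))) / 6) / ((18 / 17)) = 595 / 594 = 1.00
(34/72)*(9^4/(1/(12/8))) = 4647.38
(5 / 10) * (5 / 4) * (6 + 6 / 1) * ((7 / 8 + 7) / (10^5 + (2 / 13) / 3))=0.00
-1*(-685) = 685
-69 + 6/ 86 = -2964/ 43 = -68.93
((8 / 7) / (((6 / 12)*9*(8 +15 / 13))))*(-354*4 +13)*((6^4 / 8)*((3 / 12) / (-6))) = 218868 / 833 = 262.75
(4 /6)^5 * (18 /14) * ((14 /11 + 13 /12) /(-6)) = -1244 /18711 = -0.07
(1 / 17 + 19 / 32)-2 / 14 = 1941 / 3808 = 0.51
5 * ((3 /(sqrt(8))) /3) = 5 * sqrt(2) /4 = 1.77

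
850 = 850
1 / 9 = 0.11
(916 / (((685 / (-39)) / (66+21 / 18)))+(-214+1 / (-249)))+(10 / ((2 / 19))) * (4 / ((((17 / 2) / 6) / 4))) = -7666344161 / 2899605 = -2643.93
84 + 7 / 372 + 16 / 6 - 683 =-73943 / 124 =-596.31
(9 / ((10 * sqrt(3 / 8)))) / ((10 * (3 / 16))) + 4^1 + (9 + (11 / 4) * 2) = 8 * sqrt(6) / 25 + 37 / 2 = 19.28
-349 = -349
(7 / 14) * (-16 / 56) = -1 / 7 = -0.14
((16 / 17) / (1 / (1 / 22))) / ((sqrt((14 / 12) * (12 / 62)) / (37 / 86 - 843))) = -289844 * sqrt(217) / 56287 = -75.86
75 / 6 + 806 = 1637 / 2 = 818.50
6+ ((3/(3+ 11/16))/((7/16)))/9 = 7690/1239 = 6.21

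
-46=-46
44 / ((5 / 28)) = 1232 / 5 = 246.40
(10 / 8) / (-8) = -5 / 32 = -0.16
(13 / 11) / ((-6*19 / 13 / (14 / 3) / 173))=-204659 / 1881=-108.80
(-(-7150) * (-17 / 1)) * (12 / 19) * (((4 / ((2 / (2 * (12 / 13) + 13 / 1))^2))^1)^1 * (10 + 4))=-58510729200 / 247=-236885543.32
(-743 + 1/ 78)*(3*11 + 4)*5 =-10721305/ 78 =-137452.63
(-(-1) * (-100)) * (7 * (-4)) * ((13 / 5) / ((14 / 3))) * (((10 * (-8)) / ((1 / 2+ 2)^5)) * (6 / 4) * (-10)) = 479232 / 25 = 19169.28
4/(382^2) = 1/36481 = 0.00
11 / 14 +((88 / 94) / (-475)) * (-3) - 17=-5065927 / 312550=-16.21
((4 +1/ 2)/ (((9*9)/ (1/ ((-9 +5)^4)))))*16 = 1/ 288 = 0.00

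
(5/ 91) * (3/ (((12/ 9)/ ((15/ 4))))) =675/ 1456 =0.46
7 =7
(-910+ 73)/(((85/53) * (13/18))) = -798498/1105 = -722.62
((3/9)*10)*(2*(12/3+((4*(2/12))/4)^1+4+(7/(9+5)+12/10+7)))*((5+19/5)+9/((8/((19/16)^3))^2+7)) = 5874368934908/5739803145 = 1023.44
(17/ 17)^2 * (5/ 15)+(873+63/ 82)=215029/ 246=874.10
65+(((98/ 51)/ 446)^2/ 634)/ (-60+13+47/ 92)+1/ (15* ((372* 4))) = 4038460947669076007/ 62130125601545040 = 65.00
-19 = -19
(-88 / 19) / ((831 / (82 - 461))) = 33352 / 15789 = 2.11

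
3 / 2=1.50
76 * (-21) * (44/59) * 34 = -2387616/59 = -40468.07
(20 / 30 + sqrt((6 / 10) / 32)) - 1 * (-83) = sqrt(30) / 40 + 251 / 3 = 83.80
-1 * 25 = -25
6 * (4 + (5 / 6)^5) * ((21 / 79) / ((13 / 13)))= 239603 / 34128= 7.02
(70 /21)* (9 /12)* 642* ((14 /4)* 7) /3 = 26215 /2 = 13107.50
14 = 14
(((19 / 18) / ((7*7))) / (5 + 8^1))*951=6023 / 3822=1.58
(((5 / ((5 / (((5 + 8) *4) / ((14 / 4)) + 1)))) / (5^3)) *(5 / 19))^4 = 151807041 / 122226844140625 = 0.00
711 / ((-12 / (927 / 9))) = -24411 / 4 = -6102.75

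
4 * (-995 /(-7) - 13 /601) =2391616 /4207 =568.48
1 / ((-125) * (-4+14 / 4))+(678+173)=106377 / 125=851.02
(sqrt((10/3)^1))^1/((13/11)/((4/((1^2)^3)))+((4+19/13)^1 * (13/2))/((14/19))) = 154 * sqrt(30)/22395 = 0.04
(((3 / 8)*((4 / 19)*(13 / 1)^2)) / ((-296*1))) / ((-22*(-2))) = -507 / 494912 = -0.00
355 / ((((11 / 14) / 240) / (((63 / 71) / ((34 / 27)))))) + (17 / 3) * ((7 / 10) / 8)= 3429238253 / 44880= 76409.05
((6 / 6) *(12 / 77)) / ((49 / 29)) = 348 / 3773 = 0.09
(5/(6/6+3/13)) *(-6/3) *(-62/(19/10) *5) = 50375/38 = 1325.66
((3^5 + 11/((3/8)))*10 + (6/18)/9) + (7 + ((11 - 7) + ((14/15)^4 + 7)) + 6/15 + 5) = 139093666/50625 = 2747.53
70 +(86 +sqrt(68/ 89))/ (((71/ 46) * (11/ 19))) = 1748 * sqrt(1513)/ 69509 +129834/ 781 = 167.22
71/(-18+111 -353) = -71/260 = -0.27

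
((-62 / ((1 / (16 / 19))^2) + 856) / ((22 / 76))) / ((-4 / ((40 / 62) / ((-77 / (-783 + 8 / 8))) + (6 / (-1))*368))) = 770214753632 / 498883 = 1543878.53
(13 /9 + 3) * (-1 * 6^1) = -80 /3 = -26.67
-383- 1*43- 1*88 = -514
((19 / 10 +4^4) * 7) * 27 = 487431 / 10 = 48743.10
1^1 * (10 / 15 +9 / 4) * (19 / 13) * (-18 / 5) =-399 / 26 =-15.35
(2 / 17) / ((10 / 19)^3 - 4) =-6859 / 224706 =-0.03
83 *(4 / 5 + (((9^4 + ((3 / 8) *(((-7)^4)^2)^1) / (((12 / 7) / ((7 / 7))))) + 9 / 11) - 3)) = 185172444979 / 1760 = 105211616.47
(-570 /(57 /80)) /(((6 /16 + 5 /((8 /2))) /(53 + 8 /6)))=-1043200 /39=-26748.72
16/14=8/7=1.14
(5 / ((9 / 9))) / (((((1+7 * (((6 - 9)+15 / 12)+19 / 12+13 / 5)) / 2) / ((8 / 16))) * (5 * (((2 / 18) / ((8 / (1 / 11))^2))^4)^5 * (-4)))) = -54855267621580673916343905577971564061789293931163102360392470560667914211426667710208377429688320 / 541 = -101396058450241541435016500000000000000000000000000000000000000000000000000000000000000000000000.00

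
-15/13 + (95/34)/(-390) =-3079/2652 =-1.16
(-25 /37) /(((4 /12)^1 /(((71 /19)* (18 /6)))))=-15975 /703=-22.72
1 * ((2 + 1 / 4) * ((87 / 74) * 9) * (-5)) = -35235 / 296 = -119.04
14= 14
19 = 19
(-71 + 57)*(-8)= 112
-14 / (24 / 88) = -154 / 3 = -51.33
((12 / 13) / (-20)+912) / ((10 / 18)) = 533493 / 325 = 1641.52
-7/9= -0.78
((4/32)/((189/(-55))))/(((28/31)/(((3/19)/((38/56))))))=-1705/181944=-0.01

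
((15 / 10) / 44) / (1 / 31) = 93 / 88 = 1.06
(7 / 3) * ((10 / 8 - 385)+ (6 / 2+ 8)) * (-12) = 10437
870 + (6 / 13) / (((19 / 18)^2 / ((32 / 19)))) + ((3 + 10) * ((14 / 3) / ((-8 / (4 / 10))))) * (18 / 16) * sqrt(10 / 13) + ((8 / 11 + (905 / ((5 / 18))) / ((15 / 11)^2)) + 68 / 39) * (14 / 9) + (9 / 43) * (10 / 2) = 3598.05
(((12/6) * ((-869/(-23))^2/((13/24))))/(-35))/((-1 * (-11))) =-3295248/240695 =-13.69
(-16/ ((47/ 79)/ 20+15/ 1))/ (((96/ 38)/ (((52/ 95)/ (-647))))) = 0.00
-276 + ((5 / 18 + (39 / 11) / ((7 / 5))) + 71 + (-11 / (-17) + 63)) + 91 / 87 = -93951233 / 683298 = -137.50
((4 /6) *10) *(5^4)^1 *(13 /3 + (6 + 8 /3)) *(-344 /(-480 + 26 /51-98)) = 237575000 /7363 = 32266.06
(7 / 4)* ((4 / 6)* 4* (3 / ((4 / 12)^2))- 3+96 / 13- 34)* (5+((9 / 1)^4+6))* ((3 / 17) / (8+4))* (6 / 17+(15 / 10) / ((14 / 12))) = 13579395 / 1156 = 11746.88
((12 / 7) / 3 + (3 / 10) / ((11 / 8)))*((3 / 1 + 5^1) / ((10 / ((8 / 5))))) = 9728 / 9625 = 1.01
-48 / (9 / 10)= -160 / 3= -53.33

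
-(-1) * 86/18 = 43/9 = 4.78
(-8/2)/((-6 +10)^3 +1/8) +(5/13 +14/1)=95515/6669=14.32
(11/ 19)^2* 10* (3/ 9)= 1.12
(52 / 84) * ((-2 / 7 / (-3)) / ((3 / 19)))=494 / 1323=0.37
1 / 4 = 0.25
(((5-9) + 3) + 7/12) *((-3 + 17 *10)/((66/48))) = -1670/33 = -50.61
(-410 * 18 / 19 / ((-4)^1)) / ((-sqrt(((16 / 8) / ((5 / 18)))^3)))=-1025 * sqrt(5) / 456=-5.03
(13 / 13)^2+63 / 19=82 / 19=4.32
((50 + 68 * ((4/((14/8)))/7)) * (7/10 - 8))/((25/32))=-4132384/6125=-674.67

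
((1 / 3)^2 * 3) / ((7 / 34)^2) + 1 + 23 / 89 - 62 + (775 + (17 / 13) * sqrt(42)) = 17 * sqrt(42) / 13 + 9447527 / 13083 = 730.60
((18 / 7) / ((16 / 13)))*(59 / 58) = 6903 / 3248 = 2.13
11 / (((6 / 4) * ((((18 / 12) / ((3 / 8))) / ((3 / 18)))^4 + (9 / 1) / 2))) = 0.00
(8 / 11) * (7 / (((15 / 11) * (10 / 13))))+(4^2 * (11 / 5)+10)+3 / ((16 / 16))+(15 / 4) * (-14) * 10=-35396 / 75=-471.95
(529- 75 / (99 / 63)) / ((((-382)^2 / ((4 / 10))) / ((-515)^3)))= -72311209225 / 401291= -180196.44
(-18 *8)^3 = -2985984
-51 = -51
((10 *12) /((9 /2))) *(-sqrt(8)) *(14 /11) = -2240 *sqrt(2) /33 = -96.00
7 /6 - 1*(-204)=1231 /6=205.17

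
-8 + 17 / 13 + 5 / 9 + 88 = 9578 / 117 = 81.86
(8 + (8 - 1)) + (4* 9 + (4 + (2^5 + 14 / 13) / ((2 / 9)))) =2650 / 13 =203.85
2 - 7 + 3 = -2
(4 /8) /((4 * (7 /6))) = 3 /28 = 0.11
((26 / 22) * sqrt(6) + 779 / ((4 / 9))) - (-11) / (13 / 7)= 13 * sqrt(6) / 11 + 91451 / 52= 1761.57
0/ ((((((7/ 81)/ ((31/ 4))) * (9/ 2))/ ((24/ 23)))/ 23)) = 0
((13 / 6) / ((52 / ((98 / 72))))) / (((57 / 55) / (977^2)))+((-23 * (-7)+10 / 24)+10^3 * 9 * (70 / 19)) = 4213365103 / 49248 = 85554.03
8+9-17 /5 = 68 /5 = 13.60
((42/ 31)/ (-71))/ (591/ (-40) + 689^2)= -240/ 5970448007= -0.00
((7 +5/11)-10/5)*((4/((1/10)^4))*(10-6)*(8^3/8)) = 614400000/11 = 55854545.45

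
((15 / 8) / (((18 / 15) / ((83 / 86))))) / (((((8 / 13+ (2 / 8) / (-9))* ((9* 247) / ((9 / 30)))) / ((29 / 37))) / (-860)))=-7221 / 30932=-0.23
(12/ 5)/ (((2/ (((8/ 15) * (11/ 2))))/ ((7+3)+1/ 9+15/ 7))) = 67936/ 1575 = 43.13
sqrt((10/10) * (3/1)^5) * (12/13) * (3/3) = 108 * sqrt(3)/13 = 14.39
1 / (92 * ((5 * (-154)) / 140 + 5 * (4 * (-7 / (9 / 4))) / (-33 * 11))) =-0.00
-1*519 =-519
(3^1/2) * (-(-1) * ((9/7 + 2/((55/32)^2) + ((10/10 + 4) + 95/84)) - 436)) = -641.86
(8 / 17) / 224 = 1 / 476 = 0.00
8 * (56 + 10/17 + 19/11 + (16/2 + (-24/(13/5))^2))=1212.18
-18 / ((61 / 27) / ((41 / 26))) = -9963 / 793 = -12.56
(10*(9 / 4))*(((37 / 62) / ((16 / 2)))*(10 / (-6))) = -2775 / 992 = -2.80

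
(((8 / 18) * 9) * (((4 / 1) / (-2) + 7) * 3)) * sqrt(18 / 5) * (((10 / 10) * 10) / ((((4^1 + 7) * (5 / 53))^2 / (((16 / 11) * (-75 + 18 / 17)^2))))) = 5112988002432 * sqrt(10) / 1923295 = 8406764.30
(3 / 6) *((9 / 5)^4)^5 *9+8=109420515010418609209 / 190734863281250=573678.63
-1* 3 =-3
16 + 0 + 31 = 47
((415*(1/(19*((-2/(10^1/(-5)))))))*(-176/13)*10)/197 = -730400/48659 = -15.01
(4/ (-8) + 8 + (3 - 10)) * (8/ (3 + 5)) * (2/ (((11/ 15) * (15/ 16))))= 16/ 11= 1.45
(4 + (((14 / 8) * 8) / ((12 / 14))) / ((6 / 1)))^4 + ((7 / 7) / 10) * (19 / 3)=2042.61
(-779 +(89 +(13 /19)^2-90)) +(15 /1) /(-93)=-8725546 /11191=-779.69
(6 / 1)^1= 6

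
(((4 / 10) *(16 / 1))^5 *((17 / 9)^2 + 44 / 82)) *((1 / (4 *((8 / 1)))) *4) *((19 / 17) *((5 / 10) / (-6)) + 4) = 11391632146432 / 529284375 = 21522.71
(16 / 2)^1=8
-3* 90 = -270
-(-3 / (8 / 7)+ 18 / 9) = 5 / 8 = 0.62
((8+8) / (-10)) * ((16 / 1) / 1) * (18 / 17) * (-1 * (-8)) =-18432 / 85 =-216.85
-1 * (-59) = 59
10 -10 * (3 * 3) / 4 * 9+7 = -371 / 2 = -185.50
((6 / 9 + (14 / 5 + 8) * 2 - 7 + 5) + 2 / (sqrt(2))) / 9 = sqrt(2) / 9 + 304 / 135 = 2.41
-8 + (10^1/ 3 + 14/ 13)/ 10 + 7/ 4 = -4531/ 780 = -5.81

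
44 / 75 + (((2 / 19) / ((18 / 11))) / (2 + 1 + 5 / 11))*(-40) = -12848 / 81225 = -0.16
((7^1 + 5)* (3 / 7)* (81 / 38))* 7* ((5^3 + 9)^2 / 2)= 13089924 / 19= 688943.37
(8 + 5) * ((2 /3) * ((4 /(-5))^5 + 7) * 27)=4879134 /3125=1561.32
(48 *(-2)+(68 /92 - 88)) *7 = -29505 /23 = -1282.83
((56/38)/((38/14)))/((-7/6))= -168/361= -0.47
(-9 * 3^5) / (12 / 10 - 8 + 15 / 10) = 412.64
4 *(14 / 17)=56 / 17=3.29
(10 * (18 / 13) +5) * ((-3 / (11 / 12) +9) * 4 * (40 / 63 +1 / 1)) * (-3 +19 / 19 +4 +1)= 302820 / 143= 2117.62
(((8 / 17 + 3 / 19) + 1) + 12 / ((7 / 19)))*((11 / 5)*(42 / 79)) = 5103516 / 127585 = 40.00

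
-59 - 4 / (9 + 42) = -3013 / 51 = -59.08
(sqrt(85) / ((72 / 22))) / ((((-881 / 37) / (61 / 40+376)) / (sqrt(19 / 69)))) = -6146107 * sqrt(111435) / 87536160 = -23.44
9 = 9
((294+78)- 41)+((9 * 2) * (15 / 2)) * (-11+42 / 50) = -5203 / 5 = -1040.60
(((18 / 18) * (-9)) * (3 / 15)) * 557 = -5013 / 5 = -1002.60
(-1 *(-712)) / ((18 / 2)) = 712 / 9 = 79.11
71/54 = 1.31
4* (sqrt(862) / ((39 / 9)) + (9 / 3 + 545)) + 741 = 12* sqrt(862) / 13 + 2933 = 2960.10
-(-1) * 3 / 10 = 3 / 10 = 0.30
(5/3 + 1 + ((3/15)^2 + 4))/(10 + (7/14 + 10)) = 1006/3075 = 0.33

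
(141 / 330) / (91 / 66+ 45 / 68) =4794 / 22895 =0.21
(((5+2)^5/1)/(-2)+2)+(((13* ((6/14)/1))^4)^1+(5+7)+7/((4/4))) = -35625883/4802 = -7418.97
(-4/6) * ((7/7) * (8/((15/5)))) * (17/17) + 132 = 1172/9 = 130.22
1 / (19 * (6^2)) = 1 / 684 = 0.00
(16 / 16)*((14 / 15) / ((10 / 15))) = 7 / 5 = 1.40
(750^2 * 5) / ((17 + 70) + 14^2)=2812500 / 283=9938.16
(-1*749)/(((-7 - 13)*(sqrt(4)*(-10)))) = -749/400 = -1.87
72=72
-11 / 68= -0.16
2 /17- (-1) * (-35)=-34.88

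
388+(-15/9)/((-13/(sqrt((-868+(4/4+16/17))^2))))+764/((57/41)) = 4402975/4199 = 1048.58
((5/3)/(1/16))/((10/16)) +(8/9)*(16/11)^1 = 4352/99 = 43.96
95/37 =2.57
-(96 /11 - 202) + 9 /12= 8537 /44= 194.02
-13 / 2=-6.50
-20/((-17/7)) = 140/17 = 8.24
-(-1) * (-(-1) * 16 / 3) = 16 / 3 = 5.33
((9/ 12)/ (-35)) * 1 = -3/ 140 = -0.02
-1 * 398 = -398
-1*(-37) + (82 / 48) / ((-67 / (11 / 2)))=118541 / 3216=36.86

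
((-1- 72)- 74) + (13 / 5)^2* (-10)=-1073 / 5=-214.60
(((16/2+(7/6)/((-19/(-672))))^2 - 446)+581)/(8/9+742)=8323479/2413646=3.45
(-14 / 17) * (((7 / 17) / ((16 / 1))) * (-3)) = 147 / 2312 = 0.06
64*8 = 512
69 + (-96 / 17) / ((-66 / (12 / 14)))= 90417 / 1309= 69.07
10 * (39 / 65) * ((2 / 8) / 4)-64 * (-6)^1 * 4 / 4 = 3075 / 8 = 384.38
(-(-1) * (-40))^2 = 1600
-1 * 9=-9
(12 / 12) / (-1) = -1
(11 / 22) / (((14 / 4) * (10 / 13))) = 13 / 70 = 0.19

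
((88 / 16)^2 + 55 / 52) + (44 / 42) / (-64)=273361 / 8736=31.29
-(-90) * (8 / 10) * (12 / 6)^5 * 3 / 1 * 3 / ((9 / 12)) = 27648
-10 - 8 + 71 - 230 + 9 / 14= -2469 / 14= -176.36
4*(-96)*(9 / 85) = -3456 / 85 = -40.66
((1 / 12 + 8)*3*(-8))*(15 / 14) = -1455 / 7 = -207.86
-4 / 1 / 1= -4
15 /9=5 /3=1.67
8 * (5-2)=24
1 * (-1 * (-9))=9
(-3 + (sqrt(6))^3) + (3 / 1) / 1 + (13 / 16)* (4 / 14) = 14.93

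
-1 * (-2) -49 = -47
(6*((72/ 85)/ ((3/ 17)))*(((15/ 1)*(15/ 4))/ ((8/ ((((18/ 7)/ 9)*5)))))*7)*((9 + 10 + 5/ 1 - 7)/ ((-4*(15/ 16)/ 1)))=-9180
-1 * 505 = -505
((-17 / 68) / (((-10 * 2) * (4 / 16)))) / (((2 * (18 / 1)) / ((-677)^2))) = 458329 / 720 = 636.57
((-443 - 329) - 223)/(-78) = 995/78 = 12.76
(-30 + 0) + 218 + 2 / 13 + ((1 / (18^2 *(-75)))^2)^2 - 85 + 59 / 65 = 104.06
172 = 172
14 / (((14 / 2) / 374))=748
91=91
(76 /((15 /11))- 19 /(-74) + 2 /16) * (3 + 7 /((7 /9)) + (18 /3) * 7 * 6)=2740661 /185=14814.38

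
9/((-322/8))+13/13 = 125/161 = 0.78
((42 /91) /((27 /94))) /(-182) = -94 /10647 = -0.01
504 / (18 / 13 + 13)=6552 / 187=35.04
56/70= 4/5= 0.80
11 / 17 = 0.65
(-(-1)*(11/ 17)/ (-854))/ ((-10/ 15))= 33/ 29036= 0.00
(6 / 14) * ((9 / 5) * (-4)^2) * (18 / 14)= 3888 / 245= 15.87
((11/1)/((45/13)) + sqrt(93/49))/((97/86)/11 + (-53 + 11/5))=-135278/2158191 - 4730* sqrt(93)/1678593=-0.09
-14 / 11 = -1.27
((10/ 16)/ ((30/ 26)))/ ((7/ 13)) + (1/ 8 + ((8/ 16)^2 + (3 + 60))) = 1352/ 21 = 64.38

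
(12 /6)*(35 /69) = 70 /69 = 1.01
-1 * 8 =-8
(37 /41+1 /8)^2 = 113569 /107584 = 1.06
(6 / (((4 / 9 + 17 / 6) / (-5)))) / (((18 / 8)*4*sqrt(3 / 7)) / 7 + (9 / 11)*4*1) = -181104 / 60475 + 10164*sqrt(21) / 60475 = -2.22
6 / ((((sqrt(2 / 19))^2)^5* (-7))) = -7428297 / 112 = -66324.08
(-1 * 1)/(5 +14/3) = -3/29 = -0.10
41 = 41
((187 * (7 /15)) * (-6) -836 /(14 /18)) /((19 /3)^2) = -503514 /12635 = -39.85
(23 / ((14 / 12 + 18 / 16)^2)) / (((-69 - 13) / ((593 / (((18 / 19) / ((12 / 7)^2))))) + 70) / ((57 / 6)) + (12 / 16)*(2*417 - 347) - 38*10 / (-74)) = 419733787392 / 36203633225375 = 0.01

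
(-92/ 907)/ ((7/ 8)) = -736/ 6349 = -0.12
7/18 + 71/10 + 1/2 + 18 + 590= 55439/90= 615.99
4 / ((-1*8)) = -1 / 2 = -0.50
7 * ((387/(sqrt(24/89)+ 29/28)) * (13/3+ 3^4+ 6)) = 130516008/409 - 2831808 * sqrt(534)/409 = 159113.31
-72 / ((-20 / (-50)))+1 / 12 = -2159 / 12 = -179.92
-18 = -18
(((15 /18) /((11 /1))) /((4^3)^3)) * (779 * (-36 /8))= -11685 /11534336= -0.00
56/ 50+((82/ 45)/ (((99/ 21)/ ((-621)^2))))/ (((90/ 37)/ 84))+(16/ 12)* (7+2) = 283120252/ 55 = 5147640.95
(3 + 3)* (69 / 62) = 6.68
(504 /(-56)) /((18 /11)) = -11 /2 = -5.50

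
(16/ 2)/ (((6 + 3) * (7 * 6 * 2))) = 2/ 189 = 0.01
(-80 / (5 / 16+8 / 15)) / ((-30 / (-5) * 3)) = -3200 / 609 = -5.25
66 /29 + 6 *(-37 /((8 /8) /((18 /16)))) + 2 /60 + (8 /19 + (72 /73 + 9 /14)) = -245.39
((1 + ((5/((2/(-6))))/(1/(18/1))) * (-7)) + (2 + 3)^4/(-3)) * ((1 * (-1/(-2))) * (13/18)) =16406/27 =607.63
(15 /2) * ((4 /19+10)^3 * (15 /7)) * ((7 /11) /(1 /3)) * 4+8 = 9857471992 /75449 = 130650.80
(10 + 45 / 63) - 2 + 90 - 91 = 7.71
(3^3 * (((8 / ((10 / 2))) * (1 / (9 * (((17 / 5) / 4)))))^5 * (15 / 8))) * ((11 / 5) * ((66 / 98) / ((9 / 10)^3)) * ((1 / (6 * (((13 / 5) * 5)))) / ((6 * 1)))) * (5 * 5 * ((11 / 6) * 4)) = 0.02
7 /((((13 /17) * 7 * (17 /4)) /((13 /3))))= 4 /3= 1.33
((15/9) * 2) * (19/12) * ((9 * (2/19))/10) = 1/2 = 0.50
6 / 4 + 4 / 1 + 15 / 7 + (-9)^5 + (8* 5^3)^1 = -812579 / 14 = -58041.36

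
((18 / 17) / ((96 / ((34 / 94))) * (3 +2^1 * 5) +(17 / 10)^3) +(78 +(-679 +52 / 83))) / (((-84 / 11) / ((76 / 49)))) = 611752943582759 / 5016766270047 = 121.94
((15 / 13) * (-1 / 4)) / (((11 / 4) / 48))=-720 / 143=-5.03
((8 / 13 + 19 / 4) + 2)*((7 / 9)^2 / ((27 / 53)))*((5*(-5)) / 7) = -3552325 / 113724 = -31.24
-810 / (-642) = 135 / 107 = 1.26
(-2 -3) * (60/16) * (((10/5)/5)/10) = -0.75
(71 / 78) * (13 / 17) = 0.70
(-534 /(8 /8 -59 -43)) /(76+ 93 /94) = 0.07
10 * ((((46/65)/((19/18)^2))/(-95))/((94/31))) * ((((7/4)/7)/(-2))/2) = 57753/41908490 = 0.00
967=967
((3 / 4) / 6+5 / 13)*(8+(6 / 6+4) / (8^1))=3657 / 832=4.40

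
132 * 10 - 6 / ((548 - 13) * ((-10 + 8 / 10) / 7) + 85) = 5711682 / 4327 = 1320.01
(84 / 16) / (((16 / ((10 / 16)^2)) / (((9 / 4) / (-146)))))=-4725 / 2392064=-0.00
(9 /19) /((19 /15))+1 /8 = 1441 /2888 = 0.50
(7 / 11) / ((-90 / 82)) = -287 / 495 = -0.58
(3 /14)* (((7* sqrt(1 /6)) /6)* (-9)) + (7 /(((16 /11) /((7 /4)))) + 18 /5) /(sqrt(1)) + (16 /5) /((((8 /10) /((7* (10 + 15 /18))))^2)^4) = 717548412498706620810286753 /34398535680 - 3* sqrt(6) /8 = 20859853430211672.00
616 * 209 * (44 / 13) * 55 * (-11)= -3427165280 / 13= -263628098.46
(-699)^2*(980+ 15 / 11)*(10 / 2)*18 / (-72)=-26372238975 / 44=-599369067.61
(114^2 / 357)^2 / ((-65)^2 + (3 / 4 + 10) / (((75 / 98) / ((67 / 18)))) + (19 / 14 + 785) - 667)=50668804800 / 168104286259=0.30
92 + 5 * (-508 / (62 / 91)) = -112718 / 31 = -3636.06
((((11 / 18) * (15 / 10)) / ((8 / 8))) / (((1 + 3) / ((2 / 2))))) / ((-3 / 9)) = -11 / 16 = -0.69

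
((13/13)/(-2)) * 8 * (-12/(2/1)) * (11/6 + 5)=164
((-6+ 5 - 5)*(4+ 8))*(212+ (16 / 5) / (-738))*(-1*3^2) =28161504 / 205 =137373.19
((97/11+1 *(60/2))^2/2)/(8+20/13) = 2370277/30008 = 78.99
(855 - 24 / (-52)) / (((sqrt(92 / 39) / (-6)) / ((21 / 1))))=-700623* sqrt(897) / 299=-70179.36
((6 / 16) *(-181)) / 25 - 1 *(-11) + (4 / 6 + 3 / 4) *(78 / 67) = 9.93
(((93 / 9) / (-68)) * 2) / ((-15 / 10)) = 31 / 153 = 0.20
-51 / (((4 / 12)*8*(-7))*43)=153 / 2408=0.06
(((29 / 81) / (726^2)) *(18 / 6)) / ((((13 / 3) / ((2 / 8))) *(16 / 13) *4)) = 29 / 1214383104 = 0.00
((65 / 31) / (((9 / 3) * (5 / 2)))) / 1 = 26 / 93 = 0.28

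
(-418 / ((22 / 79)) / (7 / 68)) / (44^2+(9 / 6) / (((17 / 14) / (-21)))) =-91324 / 11963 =-7.63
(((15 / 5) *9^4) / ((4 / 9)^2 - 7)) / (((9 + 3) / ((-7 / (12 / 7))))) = 8680203 / 8816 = 984.60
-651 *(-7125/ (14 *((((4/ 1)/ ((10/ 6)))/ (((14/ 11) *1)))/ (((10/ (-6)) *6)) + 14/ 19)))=2203228125/ 3646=604286.38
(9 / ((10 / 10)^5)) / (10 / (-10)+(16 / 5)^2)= 0.97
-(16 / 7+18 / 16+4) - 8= -863 / 56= -15.41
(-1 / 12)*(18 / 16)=-3 / 32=-0.09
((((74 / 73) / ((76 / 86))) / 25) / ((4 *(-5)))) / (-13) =1591 / 9015500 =0.00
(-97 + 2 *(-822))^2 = 3031081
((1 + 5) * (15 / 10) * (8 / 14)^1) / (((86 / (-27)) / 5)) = -2430 / 301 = -8.07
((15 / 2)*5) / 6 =25 / 4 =6.25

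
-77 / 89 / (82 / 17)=-1309 / 7298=-0.18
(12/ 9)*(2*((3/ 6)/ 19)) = 4/ 57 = 0.07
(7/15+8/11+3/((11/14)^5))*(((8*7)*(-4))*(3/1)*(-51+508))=-2772776193376/805255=-3443351.73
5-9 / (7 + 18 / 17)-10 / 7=2354 / 959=2.45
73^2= 5329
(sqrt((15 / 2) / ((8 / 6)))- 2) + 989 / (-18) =-1025 / 18 + 3 * sqrt(10) / 4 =-54.57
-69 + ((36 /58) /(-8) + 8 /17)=-135293 /1972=-68.61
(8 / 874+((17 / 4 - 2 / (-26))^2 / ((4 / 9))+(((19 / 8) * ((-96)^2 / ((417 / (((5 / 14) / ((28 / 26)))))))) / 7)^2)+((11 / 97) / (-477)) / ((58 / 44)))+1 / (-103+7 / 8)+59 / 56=49.36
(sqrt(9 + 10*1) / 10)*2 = sqrt(19) / 5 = 0.87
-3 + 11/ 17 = -40/ 17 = -2.35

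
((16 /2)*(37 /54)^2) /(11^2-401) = -1369 /102060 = -0.01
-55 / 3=-18.33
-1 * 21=-21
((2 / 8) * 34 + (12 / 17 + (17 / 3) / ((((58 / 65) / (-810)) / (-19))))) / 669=96376127 / 659634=146.11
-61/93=-0.66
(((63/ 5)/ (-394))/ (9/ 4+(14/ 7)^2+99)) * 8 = -1008/ 414685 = -0.00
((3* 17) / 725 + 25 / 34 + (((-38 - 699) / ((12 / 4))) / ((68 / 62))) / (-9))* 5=8550134 / 66555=128.47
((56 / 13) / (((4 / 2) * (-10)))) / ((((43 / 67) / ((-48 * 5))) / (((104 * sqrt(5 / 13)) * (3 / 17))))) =1080576 * sqrt(65) / 9503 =916.75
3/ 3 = 1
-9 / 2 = -4.50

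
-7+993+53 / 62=61185 / 62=986.85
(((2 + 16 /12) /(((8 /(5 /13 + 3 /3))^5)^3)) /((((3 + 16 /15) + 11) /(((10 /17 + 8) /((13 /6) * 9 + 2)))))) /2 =375751316072734425 /2269948370138362980169051799552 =0.00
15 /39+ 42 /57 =1.12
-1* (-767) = 767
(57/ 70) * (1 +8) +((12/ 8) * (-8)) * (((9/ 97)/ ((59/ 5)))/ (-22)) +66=323156649/ 4406710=73.33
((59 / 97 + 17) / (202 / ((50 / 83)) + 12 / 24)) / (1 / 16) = 0.84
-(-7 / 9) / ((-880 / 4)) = -7 / 1980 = -0.00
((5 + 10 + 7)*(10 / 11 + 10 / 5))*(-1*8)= -512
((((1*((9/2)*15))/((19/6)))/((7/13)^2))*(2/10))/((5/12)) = 164268/4655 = 35.29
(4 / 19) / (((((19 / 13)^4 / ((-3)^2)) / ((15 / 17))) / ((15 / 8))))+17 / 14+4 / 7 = 728597125 / 294655781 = 2.47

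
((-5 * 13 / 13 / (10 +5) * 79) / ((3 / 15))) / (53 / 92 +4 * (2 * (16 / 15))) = -181700 / 12571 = -14.45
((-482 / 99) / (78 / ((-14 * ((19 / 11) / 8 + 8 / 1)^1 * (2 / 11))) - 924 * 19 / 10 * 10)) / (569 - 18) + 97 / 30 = 13062017408651 / 4039798569840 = 3.23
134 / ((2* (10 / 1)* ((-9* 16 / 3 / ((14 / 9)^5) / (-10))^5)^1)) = 28752511205595407473302080000 / 174449211009120179071170507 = 164.82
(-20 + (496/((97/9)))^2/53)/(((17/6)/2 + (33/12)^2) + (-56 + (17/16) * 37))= -238890144/92255245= -2.59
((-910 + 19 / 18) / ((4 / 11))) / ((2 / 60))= -899855 / 12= -74987.92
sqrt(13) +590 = 593.61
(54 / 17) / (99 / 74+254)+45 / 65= 2942883 / 4175795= 0.70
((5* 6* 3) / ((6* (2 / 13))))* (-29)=-5655 / 2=-2827.50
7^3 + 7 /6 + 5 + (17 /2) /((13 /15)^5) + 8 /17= 6949900192 /18935943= 367.02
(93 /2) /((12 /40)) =155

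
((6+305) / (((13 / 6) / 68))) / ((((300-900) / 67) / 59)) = -20899511 / 325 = -64306.19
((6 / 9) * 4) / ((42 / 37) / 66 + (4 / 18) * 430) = 9768 / 350083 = 0.03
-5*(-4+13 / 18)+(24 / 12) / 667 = 196801 / 12006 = 16.39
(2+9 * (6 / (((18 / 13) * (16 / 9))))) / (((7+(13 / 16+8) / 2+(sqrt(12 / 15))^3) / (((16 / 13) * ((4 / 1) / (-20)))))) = -111836000 / 215638657+3137536 * sqrt(5) / 215638657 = -0.49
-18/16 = -9/8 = -1.12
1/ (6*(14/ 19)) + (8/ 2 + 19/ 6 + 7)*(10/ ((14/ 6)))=5119/ 84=60.94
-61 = -61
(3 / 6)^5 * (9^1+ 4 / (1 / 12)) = 57 / 32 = 1.78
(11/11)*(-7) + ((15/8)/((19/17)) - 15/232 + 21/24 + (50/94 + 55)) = 10570097/207176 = 51.02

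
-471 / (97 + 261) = -471 / 358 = -1.32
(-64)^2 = 4096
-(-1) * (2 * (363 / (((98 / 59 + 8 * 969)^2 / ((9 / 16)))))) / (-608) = -11372427 / 1017914286582784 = -0.00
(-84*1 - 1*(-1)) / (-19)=83 / 19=4.37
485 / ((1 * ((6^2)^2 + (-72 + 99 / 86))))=41710 / 105363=0.40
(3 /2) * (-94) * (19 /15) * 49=-43757 /5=-8751.40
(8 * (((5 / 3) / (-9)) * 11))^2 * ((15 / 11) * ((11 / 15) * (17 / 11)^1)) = 299200 / 729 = 410.43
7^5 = 16807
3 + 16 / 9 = 43 / 9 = 4.78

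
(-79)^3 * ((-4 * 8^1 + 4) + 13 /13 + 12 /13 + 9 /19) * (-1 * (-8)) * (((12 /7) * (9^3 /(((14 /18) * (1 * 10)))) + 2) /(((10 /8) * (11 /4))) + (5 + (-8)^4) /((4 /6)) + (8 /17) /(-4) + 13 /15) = 2083788812533637008 /3328325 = 626077324940.81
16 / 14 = 8 / 7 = 1.14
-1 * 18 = -18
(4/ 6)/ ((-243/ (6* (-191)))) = 764/ 243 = 3.14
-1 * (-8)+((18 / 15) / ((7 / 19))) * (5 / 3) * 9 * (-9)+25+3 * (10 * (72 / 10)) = -1335 / 7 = -190.71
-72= -72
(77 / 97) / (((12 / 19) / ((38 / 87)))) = 27797 / 50634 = 0.55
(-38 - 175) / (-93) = 71 / 31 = 2.29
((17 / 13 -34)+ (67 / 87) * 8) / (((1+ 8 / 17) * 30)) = -510119 / 848250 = -0.60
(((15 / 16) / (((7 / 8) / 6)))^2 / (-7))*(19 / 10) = -7695 / 686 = -11.22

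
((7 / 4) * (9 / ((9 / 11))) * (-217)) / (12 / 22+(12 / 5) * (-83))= 918995 / 43704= 21.03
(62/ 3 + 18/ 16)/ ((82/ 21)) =3661/ 656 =5.58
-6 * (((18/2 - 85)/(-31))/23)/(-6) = 76/713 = 0.11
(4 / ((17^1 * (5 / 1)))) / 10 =2 / 425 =0.00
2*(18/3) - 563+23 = -528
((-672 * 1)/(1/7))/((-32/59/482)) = 4180386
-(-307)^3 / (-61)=-28934443 / 61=-474335.13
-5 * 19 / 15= -6.33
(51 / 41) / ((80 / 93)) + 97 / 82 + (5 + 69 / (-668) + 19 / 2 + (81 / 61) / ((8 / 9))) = 618799471 / 33413360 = 18.52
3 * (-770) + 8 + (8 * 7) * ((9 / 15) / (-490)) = -402862 / 175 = -2302.07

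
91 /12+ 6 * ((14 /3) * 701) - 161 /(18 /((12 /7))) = 78481 /4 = 19620.25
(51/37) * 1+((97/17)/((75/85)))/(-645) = 489836/357975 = 1.37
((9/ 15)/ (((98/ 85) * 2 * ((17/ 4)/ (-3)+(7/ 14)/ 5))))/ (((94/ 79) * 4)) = -765/ 18424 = -0.04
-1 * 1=-1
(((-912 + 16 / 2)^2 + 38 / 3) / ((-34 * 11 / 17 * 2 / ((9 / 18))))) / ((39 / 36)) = -1225843 / 143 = -8572.33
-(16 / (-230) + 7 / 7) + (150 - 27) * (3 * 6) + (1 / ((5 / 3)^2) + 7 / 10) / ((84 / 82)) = 106941239 / 48300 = 2214.10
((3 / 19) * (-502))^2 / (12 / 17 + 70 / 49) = 2943.45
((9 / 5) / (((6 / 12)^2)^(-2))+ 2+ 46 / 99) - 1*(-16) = 147131 / 7920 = 18.58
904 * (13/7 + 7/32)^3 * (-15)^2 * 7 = 2556347090625/200704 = 12736901.56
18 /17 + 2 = 52 /17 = 3.06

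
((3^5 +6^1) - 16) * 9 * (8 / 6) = 2796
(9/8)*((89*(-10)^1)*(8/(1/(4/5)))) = -6408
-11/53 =-0.21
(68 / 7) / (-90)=-34 / 315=-0.11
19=19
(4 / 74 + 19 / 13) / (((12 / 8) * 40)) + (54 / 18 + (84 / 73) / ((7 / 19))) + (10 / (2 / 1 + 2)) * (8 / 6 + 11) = 36.98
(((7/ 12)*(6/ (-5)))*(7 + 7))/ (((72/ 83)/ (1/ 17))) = -4067/ 6120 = -0.66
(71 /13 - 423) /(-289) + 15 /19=159487 /71383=2.23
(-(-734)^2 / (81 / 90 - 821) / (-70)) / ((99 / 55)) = -2693780 / 516663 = -5.21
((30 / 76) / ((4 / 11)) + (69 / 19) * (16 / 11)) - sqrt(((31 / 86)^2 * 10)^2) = 15669323 / 3091528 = 5.07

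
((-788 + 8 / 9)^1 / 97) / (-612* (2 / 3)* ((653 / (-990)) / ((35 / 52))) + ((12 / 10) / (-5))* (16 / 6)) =-3409175 / 167711448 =-0.02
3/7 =0.43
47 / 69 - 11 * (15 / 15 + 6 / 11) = -1126 / 69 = -16.32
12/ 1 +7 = 19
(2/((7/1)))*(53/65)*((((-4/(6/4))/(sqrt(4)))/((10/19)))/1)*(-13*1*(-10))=-8056/105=-76.72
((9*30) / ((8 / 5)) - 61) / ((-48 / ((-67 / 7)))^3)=129628853 / 151732224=0.85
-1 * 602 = -602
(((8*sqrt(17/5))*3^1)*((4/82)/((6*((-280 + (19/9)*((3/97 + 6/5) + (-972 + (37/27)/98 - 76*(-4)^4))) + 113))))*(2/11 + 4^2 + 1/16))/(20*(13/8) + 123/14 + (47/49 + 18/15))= -269670271815*sqrt(85)/800061418543522916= -0.00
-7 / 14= -1 / 2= -0.50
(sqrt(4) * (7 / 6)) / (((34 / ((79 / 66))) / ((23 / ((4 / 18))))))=8.50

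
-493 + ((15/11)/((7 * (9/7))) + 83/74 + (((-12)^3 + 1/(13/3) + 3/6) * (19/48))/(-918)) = -228937701071/466285248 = -490.98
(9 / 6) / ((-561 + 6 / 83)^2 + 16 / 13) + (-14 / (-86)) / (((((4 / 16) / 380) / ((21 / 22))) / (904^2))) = 5145324984163325222823 / 26656686426106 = 193021927.10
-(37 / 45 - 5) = 188 / 45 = 4.18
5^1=5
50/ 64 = 25/ 32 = 0.78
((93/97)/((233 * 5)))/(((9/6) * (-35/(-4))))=248/3955175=0.00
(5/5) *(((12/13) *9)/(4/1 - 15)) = -108/143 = -0.76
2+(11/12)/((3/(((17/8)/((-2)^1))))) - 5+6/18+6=1733/576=3.01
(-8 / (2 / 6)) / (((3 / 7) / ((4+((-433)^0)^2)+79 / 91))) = -4272 / 13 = -328.62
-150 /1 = -150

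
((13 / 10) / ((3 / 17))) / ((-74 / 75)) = -1105 / 148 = -7.47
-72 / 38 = -36 / 19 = -1.89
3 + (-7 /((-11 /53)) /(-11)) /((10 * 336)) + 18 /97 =17941579 /5633760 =3.18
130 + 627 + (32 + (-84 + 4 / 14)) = 4937 / 7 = 705.29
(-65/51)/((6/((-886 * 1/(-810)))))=-5759/24786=-0.23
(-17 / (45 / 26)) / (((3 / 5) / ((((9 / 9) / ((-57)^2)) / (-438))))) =221 / 19211337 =0.00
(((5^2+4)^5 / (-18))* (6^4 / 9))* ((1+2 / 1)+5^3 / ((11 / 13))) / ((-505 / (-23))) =-6257377247728 / 5555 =-1126440548.65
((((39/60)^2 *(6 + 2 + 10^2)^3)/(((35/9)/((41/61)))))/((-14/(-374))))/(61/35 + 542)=918133769124/203155925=4519.36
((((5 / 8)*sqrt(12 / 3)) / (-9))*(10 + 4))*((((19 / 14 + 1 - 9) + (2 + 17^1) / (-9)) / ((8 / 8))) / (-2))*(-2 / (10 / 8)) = 1103 / 81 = 13.62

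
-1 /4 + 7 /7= 3 /4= 0.75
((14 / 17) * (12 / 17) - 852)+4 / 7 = -1721264 / 2023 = -850.85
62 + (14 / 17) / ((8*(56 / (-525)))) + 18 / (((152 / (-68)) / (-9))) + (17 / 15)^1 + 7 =21960167 / 155040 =141.64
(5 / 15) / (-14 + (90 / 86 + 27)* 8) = 43 / 27138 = 0.00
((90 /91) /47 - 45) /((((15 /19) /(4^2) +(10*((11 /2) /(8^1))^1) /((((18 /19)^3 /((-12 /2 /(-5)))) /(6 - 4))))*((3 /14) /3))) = -3552781500 /109764317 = -32.37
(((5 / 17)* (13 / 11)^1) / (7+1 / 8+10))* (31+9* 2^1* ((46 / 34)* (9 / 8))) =46930 / 39593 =1.19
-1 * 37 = -37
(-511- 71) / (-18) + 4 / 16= 391 / 12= 32.58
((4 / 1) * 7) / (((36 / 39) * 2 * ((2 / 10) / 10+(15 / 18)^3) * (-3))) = -27300 / 3233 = -8.44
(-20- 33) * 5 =-265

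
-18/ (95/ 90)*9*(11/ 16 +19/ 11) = -309825/ 836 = -370.60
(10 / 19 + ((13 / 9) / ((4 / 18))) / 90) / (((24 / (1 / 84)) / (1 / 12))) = 2047 / 82736640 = 0.00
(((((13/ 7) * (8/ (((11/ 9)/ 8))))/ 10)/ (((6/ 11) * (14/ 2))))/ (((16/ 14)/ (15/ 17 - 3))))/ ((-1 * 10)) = 1404/ 2975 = 0.47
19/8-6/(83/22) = 521/664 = 0.78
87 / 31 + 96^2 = 9218.81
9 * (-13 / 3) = -39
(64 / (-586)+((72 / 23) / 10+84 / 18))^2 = 242392767556 / 10218177225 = 23.72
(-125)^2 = 15625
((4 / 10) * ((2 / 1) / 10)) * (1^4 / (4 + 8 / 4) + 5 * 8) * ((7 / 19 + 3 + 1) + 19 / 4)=55671 / 1900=29.30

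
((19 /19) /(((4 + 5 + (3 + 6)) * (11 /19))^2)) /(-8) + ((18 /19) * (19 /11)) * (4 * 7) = 14369687 /313632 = 45.82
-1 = -1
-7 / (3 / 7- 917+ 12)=49 / 6332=0.01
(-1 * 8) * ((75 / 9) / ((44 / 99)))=-150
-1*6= -6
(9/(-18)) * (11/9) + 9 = 151/18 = 8.39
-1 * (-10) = 10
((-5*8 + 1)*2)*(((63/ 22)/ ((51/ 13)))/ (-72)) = 1183/ 1496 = 0.79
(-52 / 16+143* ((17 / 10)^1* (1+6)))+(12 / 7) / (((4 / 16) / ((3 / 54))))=713509 / 420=1698.83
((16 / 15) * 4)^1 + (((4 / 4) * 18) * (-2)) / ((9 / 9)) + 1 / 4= -1889 / 60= -31.48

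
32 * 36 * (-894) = -1029888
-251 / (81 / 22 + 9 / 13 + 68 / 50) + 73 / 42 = -10340339 / 245994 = -42.03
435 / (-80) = -87 / 16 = -5.44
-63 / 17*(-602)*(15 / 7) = 81270 / 17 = 4780.59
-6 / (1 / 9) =-54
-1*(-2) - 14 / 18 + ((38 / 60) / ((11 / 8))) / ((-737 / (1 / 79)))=35224687 / 28820385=1.22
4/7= 0.57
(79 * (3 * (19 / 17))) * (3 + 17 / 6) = 52535 / 34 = 1545.15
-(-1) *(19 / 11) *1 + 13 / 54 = 1169 / 594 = 1.97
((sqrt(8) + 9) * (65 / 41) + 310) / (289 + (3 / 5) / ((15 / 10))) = 650 * sqrt(2) / 59327 + 66475 / 59327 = 1.14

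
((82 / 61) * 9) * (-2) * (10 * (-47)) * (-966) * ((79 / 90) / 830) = -294114156 / 25315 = -11618.18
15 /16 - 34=-529 /16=-33.06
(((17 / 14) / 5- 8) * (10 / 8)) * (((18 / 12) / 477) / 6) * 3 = -181 / 11872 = -0.02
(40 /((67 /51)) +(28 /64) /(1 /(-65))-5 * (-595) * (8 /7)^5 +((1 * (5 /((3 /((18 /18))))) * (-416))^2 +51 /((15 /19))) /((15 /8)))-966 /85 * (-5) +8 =7746510843382769 /29535181200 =262280.80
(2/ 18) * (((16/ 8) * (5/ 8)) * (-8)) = -10/ 9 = -1.11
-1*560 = -560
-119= -119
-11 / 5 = -2.20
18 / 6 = 3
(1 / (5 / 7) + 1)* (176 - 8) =2016 / 5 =403.20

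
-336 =-336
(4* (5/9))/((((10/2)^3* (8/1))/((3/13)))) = 1/1950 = 0.00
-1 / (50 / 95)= -19 / 10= -1.90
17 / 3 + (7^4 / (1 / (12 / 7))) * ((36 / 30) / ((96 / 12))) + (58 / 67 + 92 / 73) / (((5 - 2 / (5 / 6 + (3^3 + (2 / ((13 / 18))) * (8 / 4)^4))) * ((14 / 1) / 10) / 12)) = 626.73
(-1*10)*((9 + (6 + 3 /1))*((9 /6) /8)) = -135 /4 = -33.75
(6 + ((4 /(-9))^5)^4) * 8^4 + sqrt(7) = sqrt(7) + 298786790825382709583872 /12157665459056928801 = 24578.65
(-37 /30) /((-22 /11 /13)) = 481 /60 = 8.02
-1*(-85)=85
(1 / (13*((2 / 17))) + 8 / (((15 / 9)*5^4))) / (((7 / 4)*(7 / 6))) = 644988 / 1990625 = 0.32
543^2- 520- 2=294327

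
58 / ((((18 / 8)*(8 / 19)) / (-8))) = -4408 / 9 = -489.78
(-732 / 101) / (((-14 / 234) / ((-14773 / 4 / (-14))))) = 316304703 / 9898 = 31956.43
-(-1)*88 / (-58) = -44 / 29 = -1.52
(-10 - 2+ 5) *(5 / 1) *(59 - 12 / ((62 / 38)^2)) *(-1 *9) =16495605 / 961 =17165.04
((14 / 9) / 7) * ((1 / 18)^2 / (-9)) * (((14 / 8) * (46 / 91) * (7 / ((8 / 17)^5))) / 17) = -13446881 / 11179524096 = -0.00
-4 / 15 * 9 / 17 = -0.14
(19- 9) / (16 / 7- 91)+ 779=483689 / 621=778.89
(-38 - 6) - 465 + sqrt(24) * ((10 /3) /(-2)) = -509 - 10 * sqrt(6) /3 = -517.16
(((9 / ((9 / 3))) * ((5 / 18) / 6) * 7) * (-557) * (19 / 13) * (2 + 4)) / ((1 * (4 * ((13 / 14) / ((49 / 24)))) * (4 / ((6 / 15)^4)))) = -25409783 / 1521000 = -16.71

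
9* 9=81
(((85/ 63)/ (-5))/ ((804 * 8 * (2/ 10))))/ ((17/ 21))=-5/ 19296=-0.00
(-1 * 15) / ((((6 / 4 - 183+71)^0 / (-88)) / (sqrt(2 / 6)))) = 440 * sqrt(3) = 762.10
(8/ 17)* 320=150.59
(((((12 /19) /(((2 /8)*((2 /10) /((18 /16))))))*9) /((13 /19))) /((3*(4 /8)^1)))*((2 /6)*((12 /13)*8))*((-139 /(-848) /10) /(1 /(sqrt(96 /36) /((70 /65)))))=15012*sqrt(6) /4823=7.62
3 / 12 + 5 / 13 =33 / 52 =0.63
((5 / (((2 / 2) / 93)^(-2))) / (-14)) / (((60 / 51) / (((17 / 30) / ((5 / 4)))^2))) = -4913 / 681108750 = -0.00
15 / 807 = 5 / 269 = 0.02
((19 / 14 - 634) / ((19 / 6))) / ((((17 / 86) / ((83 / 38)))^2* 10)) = -19909120443 / 8162210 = -2439.18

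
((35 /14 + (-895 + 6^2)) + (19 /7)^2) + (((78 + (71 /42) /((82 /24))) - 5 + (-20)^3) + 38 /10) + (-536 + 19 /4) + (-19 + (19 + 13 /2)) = -373536901 /40180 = -9296.59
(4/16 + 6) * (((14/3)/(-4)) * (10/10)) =-175/24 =-7.29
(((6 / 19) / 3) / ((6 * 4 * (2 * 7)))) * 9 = 3 / 1064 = 0.00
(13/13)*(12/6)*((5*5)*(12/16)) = 75/2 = 37.50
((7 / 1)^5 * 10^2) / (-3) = -1680700 / 3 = -560233.33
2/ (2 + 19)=2/ 21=0.10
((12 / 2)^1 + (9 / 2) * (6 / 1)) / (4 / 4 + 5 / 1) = 5.50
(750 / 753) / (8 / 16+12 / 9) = 1500 / 2761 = 0.54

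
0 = 0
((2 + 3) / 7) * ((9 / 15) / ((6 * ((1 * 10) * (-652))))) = -1 / 91280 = -0.00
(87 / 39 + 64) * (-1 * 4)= -3444 / 13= -264.92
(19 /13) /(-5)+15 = 956 /65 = 14.71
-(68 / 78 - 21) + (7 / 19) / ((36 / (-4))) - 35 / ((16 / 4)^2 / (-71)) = 175.40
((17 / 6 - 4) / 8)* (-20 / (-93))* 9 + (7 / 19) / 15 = -9107 / 35340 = -0.26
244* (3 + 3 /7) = 5856 /7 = 836.57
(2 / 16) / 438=0.00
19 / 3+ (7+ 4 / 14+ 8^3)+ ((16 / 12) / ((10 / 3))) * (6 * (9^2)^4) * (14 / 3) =50622999086 / 105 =482123800.82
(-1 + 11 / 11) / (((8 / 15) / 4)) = 0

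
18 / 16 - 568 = -4535 / 8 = -566.88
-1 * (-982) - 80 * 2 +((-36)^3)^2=2176783158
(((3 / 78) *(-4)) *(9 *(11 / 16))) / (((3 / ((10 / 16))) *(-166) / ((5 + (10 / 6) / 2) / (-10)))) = -385 / 552448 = -0.00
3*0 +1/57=1/57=0.02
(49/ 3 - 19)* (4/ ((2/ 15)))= -80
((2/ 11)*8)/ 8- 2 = -20/ 11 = -1.82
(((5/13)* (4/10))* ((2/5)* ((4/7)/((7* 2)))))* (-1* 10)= -16/637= -0.03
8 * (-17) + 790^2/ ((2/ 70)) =21843364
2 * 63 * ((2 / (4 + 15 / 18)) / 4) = 378 / 29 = 13.03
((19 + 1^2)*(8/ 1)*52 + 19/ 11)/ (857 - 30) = 91539/ 9097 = 10.06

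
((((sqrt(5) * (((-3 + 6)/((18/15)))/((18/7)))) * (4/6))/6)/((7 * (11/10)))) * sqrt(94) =25 * sqrt(470)/1782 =0.30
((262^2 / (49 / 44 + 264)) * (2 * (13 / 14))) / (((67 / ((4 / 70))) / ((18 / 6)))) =235586208 / 191480975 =1.23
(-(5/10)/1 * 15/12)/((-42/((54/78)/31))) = 15/45136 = 0.00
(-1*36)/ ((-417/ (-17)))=-204/ 139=-1.47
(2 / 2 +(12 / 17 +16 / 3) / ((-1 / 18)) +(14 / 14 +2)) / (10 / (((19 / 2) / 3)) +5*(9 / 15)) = -17.00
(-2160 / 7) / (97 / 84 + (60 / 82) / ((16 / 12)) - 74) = 4.27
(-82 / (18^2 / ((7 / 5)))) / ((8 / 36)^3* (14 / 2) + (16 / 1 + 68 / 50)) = -1845 / 90796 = -0.02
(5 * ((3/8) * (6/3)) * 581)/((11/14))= 61005/22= 2772.95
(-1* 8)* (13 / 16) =-13 / 2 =-6.50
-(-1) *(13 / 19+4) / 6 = 89 / 114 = 0.78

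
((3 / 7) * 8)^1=3.43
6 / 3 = 2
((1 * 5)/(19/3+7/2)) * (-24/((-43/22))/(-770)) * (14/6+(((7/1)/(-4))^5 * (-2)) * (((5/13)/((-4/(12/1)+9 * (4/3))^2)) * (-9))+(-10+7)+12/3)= -748353/36938720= -0.02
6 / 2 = 3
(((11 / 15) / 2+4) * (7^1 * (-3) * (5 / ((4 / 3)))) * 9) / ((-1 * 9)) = 2751 / 8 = 343.88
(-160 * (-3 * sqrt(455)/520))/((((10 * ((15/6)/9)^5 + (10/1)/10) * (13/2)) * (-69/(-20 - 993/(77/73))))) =559531317888 * sqrt(455)/287449453291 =41.52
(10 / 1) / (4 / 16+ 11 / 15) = 600 / 59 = 10.17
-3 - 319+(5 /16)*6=-320.12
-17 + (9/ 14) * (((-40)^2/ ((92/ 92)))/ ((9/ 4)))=3081/ 7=440.14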